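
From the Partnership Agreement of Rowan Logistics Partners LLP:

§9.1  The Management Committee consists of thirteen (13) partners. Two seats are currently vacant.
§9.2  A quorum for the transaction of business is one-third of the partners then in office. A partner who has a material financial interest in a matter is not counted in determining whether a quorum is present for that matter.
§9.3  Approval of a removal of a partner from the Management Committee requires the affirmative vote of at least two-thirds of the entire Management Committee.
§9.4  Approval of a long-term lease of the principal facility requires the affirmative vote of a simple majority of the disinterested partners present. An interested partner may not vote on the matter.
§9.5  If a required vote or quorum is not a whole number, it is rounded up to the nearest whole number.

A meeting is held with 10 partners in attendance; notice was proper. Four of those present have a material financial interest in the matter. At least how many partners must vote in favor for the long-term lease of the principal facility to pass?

4

The long-term lease of the principal facility requires a majority of the disinterested partners present (10 − 4 = 6).
A majority of 6 is 4.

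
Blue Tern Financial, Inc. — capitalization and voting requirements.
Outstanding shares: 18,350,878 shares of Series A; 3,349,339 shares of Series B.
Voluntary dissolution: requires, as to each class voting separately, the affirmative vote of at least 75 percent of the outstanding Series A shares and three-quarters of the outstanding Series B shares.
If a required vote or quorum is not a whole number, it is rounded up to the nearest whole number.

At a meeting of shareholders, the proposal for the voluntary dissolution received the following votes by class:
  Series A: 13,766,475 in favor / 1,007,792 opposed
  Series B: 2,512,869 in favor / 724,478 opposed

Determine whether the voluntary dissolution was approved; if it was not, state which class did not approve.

Series A: 3/4 of 18350878 = 13763158.50, rounded up to 13763159; 13,763,159 required, 13,766,475 in favor — approved.
Series B: 3/4 of 3349339 = 2512004.25, rounded up to 2512005; 2,512,005 required, 2,512,869 in favor — approved.

Approved — every class gave the required vote.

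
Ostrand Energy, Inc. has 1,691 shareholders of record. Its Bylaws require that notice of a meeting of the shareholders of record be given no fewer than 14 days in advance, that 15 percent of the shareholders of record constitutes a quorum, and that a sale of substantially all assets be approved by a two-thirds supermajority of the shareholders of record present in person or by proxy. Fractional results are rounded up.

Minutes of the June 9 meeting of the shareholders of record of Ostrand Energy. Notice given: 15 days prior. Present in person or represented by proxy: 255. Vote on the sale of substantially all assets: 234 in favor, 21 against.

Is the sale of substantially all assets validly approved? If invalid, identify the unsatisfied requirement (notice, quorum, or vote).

Valid — all requirements satisfied.

Notice: 15 days given; 14 required. Satisfied.
Quorum: 15% of 1,691 = 253.65, rounded up to 254; 255 present. Satisfied.
Vote: requires two-thirds of those present (255); 2/3 of 255 = 170, so 170 needed; 234 in favor. Satisfied.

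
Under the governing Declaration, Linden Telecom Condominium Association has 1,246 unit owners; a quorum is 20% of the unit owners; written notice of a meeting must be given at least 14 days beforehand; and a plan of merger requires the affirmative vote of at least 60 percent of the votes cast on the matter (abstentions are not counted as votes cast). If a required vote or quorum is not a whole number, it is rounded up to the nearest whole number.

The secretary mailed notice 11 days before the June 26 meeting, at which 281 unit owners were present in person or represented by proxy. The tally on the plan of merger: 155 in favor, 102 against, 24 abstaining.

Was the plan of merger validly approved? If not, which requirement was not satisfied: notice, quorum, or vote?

Invalid — notice requirement not satisfied.

Notice: 11 days given; 14 required. Not satisfied.
Quorum: 20% of 1,246 = 249.20, rounded up to 250; 281 present. Satisfied.
Vote: requires three-fifths of the votes cast (281 − 24 abstaining = 257); 3/5 of 257 = 154.20, rounded up to 155, so 155 needed; 155 in favor. Satisfied.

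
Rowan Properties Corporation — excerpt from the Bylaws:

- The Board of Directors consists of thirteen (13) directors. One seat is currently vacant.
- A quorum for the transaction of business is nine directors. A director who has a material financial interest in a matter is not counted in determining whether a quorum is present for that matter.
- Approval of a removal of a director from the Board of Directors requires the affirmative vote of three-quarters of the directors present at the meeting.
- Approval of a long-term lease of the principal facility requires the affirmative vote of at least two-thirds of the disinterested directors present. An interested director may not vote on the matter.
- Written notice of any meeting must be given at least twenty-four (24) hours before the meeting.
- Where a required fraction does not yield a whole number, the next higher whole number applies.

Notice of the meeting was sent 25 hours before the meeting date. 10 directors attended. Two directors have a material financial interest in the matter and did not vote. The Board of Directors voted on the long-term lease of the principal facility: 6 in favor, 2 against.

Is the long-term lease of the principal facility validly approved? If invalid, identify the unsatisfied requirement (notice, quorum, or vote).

Notice: 25 hours given; 24 required (25 ≥ 24). Satisfied.
Quorum: 10 present, but the 2 interested directors do not count, leaving 8. Quorum is 9. Not satisfied.
Vote: the long-term lease of the principal facility requires two-thirds of the disinterested directors present (10 − 2 = 8). 2/3 of 8 = 5.33, rounded up to 6, so 6 affirmative votes are needed; 6 voted in favor. Satisfied. (Moot — without a quorum no business can be validly transacted.)

Invalid — quorum requirement not satisfied.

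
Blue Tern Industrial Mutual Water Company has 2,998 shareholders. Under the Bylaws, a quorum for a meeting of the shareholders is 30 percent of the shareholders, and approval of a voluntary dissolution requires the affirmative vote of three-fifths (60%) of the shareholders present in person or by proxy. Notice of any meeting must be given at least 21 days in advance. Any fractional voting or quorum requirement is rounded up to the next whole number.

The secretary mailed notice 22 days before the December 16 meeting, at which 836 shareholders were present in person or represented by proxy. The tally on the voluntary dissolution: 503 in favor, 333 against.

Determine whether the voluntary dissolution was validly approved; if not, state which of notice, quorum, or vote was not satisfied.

Notice: 22 days given; 21 required. Satisfied.
Quorum: 30% of 2,998 = 899.40, rounded up to 900; 836 present. Not satisfied.
Vote: requires three-fifths of those present (836); 3/5 of 836 = 501.60, rounded up to 502, so 502 needed; 503 in favor. Satisfied.

Invalid — quorum requirement not satisfied.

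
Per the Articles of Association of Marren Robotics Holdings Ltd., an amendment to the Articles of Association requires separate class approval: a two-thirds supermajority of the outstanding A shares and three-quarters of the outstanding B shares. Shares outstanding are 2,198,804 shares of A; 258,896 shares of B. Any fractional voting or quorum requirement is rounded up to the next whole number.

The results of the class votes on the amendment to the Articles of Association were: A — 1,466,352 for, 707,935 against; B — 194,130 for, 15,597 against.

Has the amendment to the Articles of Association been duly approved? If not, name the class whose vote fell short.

A: 2/3 of 2198804 = 1465869.33, rounded up to 1465870; 1,465,870 required, 1,466,352 in favor — approved.
B: 3/4 of 258896 = 194172; 194,172 required, 194,130 in favor — not approved.

Not approved — the B shares did not give the required vote.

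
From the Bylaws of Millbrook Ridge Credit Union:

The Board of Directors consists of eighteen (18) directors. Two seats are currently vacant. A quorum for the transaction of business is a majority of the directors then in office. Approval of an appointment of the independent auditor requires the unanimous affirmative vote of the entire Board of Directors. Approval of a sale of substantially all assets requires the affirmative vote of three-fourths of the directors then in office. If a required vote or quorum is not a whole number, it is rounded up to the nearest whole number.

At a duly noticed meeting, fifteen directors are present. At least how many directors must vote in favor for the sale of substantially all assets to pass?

12

The sale of substantially all assets requires three-fourths of the directors then in office (16).
3/4 of 16 = 12.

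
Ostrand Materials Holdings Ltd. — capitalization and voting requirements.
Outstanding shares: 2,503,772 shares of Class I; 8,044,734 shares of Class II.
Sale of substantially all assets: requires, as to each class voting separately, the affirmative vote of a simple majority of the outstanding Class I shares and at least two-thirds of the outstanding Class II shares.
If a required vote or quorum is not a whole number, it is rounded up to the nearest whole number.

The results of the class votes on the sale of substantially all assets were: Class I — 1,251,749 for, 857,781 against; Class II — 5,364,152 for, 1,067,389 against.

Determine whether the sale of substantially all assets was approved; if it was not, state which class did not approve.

Not approved — the Class I shares did not give the required vote.

Class I: a majority of 2503772 is 1251887; 1,251,887 required, 1,251,749 in favor — not approved.
Class II: 2/3 of 8044734 = 5363156; 5,363,156 required, 5,364,152 in favor — approved.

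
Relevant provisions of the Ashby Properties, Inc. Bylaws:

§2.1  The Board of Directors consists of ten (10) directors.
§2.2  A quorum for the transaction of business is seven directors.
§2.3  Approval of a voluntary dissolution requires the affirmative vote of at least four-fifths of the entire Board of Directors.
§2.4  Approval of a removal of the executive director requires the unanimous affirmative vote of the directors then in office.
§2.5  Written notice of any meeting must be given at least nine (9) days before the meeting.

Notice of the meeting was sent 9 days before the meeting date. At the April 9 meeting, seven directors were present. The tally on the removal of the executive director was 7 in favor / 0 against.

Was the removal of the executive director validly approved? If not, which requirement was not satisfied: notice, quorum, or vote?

Notice: 9 days given; 9 required (9 ≥ 9). Satisfied.
Quorum: 7 present; quorum is 7. Satisfied.
Vote: the removal of the executive director requires the unanimous vote of the directors then in office (10). Unanimous means all 10, so 10 affirmative votes are needed; 7 voted in favor. Not satisfied.

Invalid — vote requirement not satisfied.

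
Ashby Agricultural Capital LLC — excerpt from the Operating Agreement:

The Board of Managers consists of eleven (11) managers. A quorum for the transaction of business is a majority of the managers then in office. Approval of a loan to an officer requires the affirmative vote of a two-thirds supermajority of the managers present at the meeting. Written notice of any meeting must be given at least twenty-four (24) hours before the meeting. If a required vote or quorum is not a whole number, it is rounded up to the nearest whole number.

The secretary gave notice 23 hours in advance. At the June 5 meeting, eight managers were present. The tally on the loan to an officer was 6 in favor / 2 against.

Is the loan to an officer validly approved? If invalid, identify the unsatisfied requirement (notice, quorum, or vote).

Notice: 23 hours given; 24 required (23 < 24). Not satisfied.
Quorum: 8 present; quorum is 6. Satisfied.
Vote: the loan to an officer requires two-thirds of the managers present (8). 2/3 of 8 = 5.33, rounded up to 6, so 6 affirmative votes are needed; 6 voted in favor. Satisfied.

Invalid — notice requirement not satisfied.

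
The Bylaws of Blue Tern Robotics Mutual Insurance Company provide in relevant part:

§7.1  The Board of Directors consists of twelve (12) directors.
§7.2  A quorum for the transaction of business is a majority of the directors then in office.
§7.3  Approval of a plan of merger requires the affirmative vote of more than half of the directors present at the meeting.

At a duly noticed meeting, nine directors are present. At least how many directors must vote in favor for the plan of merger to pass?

5

The plan of merger requires a majority of the directors present (9).
A majority of 9 is 5.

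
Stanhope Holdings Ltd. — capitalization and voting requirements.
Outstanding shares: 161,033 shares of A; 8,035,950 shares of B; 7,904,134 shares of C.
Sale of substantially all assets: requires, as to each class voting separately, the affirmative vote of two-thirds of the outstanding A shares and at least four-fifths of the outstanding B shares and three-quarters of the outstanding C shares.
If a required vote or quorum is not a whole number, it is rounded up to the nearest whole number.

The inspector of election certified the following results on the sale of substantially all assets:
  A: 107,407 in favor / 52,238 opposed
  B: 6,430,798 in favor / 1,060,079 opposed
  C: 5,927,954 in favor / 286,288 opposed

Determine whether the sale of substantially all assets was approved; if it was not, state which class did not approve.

A: 2/3 of 161033 = 107355.33, rounded up to 107356; 107,356 required, 107,407 in favor — approved.
B: 4/5 of 8035950 = 6428760; 6,428,760 required, 6,430,798 in favor — approved.
C: 3/4 of 7904134 = 5928100.50, rounded up to 5928101; 5,928,101 required, 5,927,954 in favor — not approved.

Not approved — the C shares did not give the required vote.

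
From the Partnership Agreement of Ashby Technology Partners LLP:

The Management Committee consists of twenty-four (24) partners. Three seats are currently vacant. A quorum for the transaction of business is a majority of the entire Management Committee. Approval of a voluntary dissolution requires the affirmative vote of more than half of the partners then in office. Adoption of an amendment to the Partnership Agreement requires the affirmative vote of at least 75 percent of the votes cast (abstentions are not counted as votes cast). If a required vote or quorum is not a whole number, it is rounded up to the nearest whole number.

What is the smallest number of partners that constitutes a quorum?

A majority of 24 is 13.

13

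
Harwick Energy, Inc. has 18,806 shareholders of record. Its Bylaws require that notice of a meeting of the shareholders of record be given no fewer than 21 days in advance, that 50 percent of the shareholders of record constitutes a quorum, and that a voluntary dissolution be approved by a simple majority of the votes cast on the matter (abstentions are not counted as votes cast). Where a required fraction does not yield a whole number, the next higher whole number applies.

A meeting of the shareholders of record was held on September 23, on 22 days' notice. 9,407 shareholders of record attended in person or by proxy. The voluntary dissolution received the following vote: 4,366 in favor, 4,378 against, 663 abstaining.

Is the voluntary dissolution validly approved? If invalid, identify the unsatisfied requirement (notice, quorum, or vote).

Invalid — vote requirement not satisfied.

Notice: 22 days given; 21 required. Satisfied.
Quorum: 50% of 18,806 = 9,403; 9,407 present. Satisfied.
Vote: requires a majority of the votes cast (9,407 − 663 abstaining = 8,744); a majority of 8744 is 4373, so 4,373 needed; 4,366 in favor. Not satisfied.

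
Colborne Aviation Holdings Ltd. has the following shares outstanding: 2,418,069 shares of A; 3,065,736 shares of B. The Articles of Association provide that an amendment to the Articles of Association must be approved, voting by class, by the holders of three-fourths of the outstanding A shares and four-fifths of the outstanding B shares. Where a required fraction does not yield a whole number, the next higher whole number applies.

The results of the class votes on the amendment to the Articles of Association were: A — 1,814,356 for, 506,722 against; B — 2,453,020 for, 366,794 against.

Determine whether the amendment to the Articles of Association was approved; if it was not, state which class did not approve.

Approved — every class gave the required vote.

A: 3/4 of 2418069 = 1813551.75, rounded up to 1813552; 1,813,552 required, 1,814,356 in favor — approved.
B: 4/5 of 3065736 = 2452588.80, rounded up to 2452589; 2,452,589 required, 2,453,020 in favor — approved.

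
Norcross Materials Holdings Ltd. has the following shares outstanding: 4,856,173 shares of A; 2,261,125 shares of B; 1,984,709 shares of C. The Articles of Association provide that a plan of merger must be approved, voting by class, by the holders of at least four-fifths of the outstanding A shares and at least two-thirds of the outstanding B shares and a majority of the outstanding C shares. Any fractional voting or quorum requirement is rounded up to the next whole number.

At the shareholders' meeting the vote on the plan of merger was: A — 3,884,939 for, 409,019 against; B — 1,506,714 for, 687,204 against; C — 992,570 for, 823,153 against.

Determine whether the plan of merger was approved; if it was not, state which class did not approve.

A: 4/5 of 4856173 = 3884938.40, rounded up to 3884939; 3,884,939 required, 3,884,939 in favor — approved.
B: 2/3 of 2261125 = 1507416.67, rounded up to 1507417; 1,507,417 required, 1,506,714 in favor — not approved.
C: a majority of 1984709 is 992355; 992,355 required, 992,570 in favor — approved.

Not approved — the B shares did not give the required vote.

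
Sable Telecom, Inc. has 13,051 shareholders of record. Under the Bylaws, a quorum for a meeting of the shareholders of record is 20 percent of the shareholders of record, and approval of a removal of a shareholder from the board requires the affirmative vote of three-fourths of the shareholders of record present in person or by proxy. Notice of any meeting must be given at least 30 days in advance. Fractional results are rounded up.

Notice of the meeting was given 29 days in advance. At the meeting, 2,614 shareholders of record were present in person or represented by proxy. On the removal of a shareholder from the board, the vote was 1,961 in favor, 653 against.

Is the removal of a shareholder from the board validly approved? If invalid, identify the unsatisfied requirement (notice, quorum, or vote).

Invalid — notice requirement not satisfied.

Notice: 29 days given; 30 required. Not satisfied.
Quorum: 20% of 13,051 = 2,610.20, rounded up to 2,611; 2,614 present. Satisfied.
Vote: requires three-fourths of those present (2,614); 3/4 of 2614 = 1960.50, rounded up to 1961, so 1,961 needed; 1,961 in favor. Satisfied.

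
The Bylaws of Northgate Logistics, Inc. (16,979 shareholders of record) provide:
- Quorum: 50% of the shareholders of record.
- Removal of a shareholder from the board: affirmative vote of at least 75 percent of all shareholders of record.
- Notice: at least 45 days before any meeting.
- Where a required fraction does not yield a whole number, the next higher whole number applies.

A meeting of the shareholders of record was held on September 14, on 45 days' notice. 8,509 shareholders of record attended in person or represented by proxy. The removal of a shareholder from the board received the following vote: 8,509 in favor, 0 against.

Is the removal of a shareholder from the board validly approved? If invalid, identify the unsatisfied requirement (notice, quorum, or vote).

Invalid — vote requirement not satisfied.

Notice: 45 days given; 45 required. Satisfied.
Quorum: 50% of 16,979 = 8,489.50, rounded up to 8,490; 8,509 present. Satisfied.
Vote: requires three-fourths of all shareholders of record (16,979); 3/4 of 16979 = 12734.25, rounded up to 12735, so 12,735 needed; 8,509 in favor. Not satisfied.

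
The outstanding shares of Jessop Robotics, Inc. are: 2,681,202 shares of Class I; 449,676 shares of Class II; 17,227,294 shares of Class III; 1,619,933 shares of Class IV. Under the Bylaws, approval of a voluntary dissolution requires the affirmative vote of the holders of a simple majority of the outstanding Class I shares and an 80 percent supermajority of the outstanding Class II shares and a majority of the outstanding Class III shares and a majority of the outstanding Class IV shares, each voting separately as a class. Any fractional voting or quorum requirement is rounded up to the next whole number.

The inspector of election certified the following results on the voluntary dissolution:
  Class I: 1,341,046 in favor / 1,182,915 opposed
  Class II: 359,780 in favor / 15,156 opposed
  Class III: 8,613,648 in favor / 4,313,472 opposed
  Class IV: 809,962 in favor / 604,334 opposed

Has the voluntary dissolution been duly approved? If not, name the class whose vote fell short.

Class I: a majority of 2681202 is 1340602; 1,340,602 required, 1,341,046 in favor — approved.
Class II: 4/5 of 449676 = 359740.80, rounded up to 359741; 359,741 required, 359,780 in favor — approved.
Class III: a majority of 17227294 is 8613648; 8,613,648 required, 8,613,648 in favor — approved.
Class IV: a majority of 1619933 is 809967; 809,967 required, 809,962 in favor — not approved.

Not approved — the Class IV shares did not give the required vote.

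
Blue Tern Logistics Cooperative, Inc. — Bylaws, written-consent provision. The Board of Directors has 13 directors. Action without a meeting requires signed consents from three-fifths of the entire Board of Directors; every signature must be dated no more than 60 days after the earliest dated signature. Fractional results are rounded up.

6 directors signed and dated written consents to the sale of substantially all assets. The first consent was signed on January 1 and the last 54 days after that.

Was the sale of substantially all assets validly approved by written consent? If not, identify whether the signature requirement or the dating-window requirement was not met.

Signatures required: three-fifths of 13 — 3/5 of 13 = 7.80, rounded up to 8, so 8 needed; 6 signed. Insufficient.
Dating window: the latest signature is 54 days after the earliest; the limit is 60 days. Within the window.

Not effective — insufficient signatures.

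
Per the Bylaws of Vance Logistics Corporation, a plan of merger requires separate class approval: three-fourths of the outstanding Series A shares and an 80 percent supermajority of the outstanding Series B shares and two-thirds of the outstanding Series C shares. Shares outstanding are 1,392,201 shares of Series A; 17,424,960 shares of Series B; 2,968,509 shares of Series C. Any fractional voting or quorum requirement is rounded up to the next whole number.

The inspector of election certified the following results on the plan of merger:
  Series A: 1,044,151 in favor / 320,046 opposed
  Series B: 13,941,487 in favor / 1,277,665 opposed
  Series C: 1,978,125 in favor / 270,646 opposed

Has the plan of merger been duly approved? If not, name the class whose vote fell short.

Not approved — the Series C shares did not give the required vote.

Series A: 3/4 of 1392201 = 1044150.75, rounded up to 1044151; 1,044,151 required, 1,044,151 in favor — approved.
Series B: 4/5 of 17424960 = 13939968; 13,939,968 required, 13,941,487 in favor — approved.
Series C: 2/3 of 2968509 = 1979006; 1,979,006 required, 1,978,125 in favor — not approved.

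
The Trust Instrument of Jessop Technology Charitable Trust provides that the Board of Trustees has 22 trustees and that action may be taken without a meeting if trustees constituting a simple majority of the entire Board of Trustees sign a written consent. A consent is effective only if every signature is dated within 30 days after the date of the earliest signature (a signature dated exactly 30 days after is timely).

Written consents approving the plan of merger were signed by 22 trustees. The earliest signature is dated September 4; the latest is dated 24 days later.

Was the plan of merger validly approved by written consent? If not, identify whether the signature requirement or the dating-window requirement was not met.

Signatures required: a simple majority of 22 — a majority of 22 is 12, so 12 needed; 22 signed. Sufficient.
Dating window: the latest signature is 24 days after the earliest; the limit is 30 days. Within the window.

Effective — both the signature and dating-window requirements are satisfied.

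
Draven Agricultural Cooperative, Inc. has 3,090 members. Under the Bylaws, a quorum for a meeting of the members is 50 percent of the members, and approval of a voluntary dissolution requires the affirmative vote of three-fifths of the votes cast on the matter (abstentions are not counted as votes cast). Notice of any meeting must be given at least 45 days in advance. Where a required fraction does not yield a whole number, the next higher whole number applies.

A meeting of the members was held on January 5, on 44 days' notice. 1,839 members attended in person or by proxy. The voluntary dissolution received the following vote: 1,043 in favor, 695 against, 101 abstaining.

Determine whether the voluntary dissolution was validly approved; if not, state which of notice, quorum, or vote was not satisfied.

Notice: 44 days given; 45 required. Not satisfied.
Quorum: 50% of 3,090 = 1,545; 1,839 present. Satisfied.
Vote: requires three-fifths of the votes cast (1,839 − 101 abstaining = 1,738); 3/5 of 1738 = 1042.80, rounded up to 1043, so 1,043 needed; 1,043 in favor. Satisfied.

Invalid — notice requirement not satisfied.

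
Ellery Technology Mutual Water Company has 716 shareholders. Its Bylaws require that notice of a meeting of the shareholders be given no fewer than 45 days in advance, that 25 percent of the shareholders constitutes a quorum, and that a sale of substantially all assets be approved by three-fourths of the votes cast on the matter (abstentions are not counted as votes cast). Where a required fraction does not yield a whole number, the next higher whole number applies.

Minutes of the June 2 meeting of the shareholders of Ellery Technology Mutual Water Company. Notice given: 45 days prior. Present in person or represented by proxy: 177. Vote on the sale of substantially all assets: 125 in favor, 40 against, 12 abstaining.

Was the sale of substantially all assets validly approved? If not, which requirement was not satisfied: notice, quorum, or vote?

Notice: 45 days given; 45 required. Satisfied.
Quorum: 25% of 716 = 179; 177 present. Not satisfied.
Vote: requires three-fourths of the votes cast (177 − 12 abstaining = 165); 3/4 of 165 = 123.75, rounded up to 124, so 124 needed; 125 in favor. Satisfied.

Invalid — quorum requirement not satisfied.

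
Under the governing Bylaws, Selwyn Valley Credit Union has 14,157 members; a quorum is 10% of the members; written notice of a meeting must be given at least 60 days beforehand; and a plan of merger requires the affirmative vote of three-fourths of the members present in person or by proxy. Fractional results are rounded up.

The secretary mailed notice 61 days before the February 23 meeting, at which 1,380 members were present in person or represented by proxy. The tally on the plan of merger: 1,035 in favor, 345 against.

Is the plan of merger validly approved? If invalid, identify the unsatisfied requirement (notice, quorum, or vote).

Notice: 61 days given; 60 required. Satisfied.
Quorum: 10% of 14,157 = 1,415.70, rounded up to 1,416; 1,380 present. Not satisfied.
Vote: requires three-fourths of those present (1,380); 3/4 of 1380 = 1035, so 1,035 needed; 1,035 in favor. Satisfied.

Invalid — quorum requirement not satisfied.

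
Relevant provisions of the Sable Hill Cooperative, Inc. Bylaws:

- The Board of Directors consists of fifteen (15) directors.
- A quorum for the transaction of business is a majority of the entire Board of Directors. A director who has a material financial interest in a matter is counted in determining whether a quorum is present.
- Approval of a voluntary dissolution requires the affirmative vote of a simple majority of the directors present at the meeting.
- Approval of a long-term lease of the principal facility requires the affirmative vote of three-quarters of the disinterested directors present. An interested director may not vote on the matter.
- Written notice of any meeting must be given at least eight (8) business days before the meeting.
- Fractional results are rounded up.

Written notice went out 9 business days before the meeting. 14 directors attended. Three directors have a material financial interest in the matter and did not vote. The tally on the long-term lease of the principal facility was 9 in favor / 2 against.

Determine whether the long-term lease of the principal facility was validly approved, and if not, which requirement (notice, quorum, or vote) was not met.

Valid — all requirements satisfied.

Notice: 9 business days given; 8 required (9 ≥ 8). Satisfied.
Quorum: 14 present (interested directors count toward quorum); quorum is 8. Satisfied.
Vote: the long-term lease of the principal facility requires three-fourths of the disinterested directors present (14 − 3 = 11). 3/4 of 11 = 8.25, rounded up to 9, so 9 affirmative votes are needed; 9 voted in favor. Satisfied.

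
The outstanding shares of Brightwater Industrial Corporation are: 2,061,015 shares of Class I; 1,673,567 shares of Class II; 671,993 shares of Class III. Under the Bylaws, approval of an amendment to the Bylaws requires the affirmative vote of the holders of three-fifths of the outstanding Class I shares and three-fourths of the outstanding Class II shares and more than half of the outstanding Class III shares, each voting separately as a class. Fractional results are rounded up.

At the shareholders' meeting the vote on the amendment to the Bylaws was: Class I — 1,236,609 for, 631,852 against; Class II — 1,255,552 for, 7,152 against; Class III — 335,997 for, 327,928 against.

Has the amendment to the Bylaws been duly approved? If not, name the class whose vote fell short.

Approved — every class gave the required vote.

Class I: 3/5 of 2061015 = 1236609; 1,236,609 required, 1,236,609 in favor — approved.
Class II: 3/4 of 1673567 = 1255175.25, rounded up to 1255176; 1,255,176 required, 1,255,552 in favor — approved.
Class III: a majority of 671993 is 335997; 335,997 required, 335,997 in favor — approved.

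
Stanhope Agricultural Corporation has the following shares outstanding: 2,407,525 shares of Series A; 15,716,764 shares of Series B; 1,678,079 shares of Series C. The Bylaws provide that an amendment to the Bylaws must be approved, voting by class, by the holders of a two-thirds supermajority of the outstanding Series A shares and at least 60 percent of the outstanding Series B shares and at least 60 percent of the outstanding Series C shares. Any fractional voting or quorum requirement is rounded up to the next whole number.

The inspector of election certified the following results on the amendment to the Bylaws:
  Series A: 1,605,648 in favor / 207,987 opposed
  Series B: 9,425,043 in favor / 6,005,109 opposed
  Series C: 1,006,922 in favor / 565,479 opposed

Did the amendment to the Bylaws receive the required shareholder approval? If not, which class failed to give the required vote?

Series A: 2/3 of 2407525 = 1605016.67, rounded up to 1605017; 1,605,017 required, 1,605,648 in favor — approved.
Series B: 3/5 of 15716764 = 9430058.40, rounded up to 9430059; 9,430,059 required, 9,425,043 in favor — not approved.
Series C: 3/5 of 1678079 = 1006847.40, rounded up to 1006848; 1,006,848 required, 1,006,922 in favor — approved.

Not approved — the Series B shares did not give the required vote.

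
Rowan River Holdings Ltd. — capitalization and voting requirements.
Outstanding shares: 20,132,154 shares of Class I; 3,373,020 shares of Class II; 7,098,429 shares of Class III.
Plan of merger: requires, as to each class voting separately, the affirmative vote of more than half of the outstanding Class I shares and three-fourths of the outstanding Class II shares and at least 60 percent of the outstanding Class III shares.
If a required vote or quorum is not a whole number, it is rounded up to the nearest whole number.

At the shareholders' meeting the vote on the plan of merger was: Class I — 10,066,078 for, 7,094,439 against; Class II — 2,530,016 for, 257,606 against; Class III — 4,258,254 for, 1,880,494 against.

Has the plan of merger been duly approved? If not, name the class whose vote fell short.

Class I: a majority of 20132154 is 10066078; 10,066,078 required, 10,066,078 in favor — approved.
Class II: 3/4 of 3373020 = 2529765; 2,529,765 required, 2,530,016 in favor — approved.
Class III: 3/5 of 7098429 = 4259057.40, rounded up to 4259058; 4,259,058 required, 4,258,254 in favor — not approved.

Not approved — the Class III shares did not give the required vote.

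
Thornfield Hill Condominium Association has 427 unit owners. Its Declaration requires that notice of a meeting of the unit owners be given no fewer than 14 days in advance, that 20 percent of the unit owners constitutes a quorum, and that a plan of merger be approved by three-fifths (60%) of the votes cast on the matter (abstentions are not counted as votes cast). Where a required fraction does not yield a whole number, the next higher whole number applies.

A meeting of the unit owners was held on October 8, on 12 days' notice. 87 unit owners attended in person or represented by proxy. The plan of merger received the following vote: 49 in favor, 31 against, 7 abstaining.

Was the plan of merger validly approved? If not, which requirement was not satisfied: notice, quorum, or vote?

Invalid — notice requirement not satisfied.

Notice: 12 days given; 14 required. Not satisfied.
Quorum: 20% of 427 = 85.40, rounded up to 86; 87 present. Satisfied.
Vote: requires three-fifths of the votes cast (87 − 7 abstaining = 80); 3/5 of 80 = 48, so 48 needed; 49 in favor. Satisfied.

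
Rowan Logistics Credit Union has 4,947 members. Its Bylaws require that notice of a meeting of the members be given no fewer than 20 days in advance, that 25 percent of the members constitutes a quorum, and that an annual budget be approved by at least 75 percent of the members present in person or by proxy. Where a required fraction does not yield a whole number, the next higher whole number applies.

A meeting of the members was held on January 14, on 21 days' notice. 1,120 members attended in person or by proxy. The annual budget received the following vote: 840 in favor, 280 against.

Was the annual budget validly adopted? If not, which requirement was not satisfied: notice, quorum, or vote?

Invalid — quorum requirement not satisfied.

Notice: 21 days given; 20 required. Satisfied.
Quorum: 25% of 4,947 = 1,236.75, rounded up to 1,237; 1,120 present. Not satisfied.
Vote: requires three-fourths of those present (1,120); 3/4 of 1120 = 840, so 840 needed; 840 in favor. Satisfied.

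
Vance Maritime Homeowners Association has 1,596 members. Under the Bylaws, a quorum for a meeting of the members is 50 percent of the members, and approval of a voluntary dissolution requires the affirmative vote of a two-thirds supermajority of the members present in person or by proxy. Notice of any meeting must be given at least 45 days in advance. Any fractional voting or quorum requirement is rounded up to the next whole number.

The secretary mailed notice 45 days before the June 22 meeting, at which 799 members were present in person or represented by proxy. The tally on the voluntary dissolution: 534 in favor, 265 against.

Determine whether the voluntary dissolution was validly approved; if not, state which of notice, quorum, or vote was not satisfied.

Notice: 45 days given; 45 required. Satisfied.
Quorum: 50% of 1,596 = 798; 799 present. Satisfied.
Vote: requires two-thirds of those present (799); 2/3 of 799 = 532.67, rounded up to 533, so 533 needed; 534 in favor. Satisfied.

Valid — all requirements satisfied.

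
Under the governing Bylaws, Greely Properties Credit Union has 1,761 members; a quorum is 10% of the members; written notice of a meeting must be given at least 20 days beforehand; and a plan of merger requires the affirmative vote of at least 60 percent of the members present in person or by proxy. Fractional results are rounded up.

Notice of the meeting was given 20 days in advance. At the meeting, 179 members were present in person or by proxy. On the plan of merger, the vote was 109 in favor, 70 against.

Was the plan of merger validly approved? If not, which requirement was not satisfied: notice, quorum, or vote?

Notice: 20 days given; 20 required. Satisfied.
Quorum: 10% of 1,761 = 176.10, rounded up to 177; 179 present. Satisfied.
Vote: requires three-fifths of those present (179); 3/5 of 179 = 107.40, rounded up to 108, so 108 needed; 109 in favor. Satisfied.

Valid — all requirements satisfied.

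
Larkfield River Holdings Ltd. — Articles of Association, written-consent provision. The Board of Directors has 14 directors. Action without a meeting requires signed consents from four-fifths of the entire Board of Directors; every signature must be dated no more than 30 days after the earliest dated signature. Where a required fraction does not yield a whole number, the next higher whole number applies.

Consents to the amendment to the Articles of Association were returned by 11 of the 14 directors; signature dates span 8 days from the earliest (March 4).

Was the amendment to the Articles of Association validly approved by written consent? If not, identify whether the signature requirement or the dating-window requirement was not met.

Not effective — insufficient signatures.

Signatures required: four-fifths of 14 — 4/5 of 14 = 11.20, rounded up to 12, so 12 needed; 11 signed. Insufficient.
Dating window: the latest signature is 8 days after the earliest; the limit is 30 days. Within the window.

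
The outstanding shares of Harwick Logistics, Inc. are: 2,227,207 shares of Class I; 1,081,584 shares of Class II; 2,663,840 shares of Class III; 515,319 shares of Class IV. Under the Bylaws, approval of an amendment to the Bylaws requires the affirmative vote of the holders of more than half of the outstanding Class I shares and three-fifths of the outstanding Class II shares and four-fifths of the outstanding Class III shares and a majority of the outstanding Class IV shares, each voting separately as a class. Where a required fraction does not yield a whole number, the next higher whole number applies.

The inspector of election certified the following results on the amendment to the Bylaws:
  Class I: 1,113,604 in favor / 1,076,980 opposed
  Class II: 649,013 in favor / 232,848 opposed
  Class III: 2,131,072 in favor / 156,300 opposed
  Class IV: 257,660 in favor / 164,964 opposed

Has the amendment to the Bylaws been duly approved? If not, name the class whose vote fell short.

Approved — every class gave the required vote.

Class I: a majority of 2227207 is 1113604; 1,113,604 required, 1,113,604 in favor — approved.
Class II: 3/5 of 1081584 = 648950.40, rounded up to 648951; 648,951 required, 649,013 in favor — approved.
Class III: 4/5 of 2663840 = 2131072; 2,131,072 required, 2,131,072 in favor — approved.
Class IV: a majority of 515319 is 257660; 257,660 required, 257,660 in favor — approved.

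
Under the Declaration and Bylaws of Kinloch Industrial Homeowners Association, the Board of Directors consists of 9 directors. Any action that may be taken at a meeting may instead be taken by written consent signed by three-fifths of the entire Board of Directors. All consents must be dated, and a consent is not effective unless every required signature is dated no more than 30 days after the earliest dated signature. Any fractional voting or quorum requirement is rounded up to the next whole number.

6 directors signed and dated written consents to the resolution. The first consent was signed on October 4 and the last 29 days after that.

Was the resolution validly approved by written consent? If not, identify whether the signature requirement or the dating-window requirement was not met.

Effective — both the signature and dating-window requirements are satisfied.

Signatures required: three-fifths of 9 — 3/5 of 9 = 5.40, rounded up to 6, so 6 needed; 6 signed. Sufficient.
Dating window: the latest signature is 29 days after the earliest; the limit is 30 days. Within the window.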